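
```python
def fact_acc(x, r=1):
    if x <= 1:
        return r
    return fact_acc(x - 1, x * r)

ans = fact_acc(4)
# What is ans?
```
Call trace:
fact_acc(x=4, r=1)
  fact_acc(x=3, r=4)
    fact_acc(x=2, r=12)
      fact_acc(x=1, r=24)
      -> return 24
    -> return 24
  -> return 24
-> return 24

Final answer: 24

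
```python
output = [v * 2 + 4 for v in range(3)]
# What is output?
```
Trace:
  v=0
  v=1
  v=2
  output=[4, 6, 8]

Final answer: [4, 6, 8]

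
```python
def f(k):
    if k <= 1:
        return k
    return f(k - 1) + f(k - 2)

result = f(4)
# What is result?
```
Call trace (a repeated sub-call is expanded the first time; later identical calls just restate its return value):
f(k=4)
  f(k=3)
    f(k=2)
      f(k=1)
      -> return 1
      f(k=0)
      -> return 0
    -> return 1
    f(k=1)
    -> return 1
  -> return 2
  f(k=2) -> return 1  (same call as traced above)
-> return 3

Final answer: 3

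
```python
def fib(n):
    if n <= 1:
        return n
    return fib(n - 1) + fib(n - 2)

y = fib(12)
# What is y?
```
Call trace (a repeated sub-call is expanded the first time; later identical calls just restate its return value):
fib(n=12)
  fib(n=11)
    fib(n=10)
      fib(n=9)
        fib(n=8)
          fib(n=7)
            fib(n=6)
              fib(n=5)
                fib(n=4)
                  fib(n=3)
                    fib(n=2)
                      fib(n=1)
                      -> return 1
                      fib(n=0)
                      -> return 0
                    -> return 1
                    fib(n=1)
                    -> return 1
                  -> return 2
                  fib(n=2) -> return 1  (same call as traced above)
                -> return 3
                fib(n=3) -> return 2  (same call as traced above)
              -> return 5
              fib(n=4) -> return 3  (same call as traced above)
            -> return 8
            fib(n=5) -> return 5  (same call as traced above)
          -> return 13
          fib(n=6) -> return 8  (same call as traced above)
        -> return 21
        fib(n=7) -> return 13  (same call as traced above)
      -> return 34
      fib(n=8) -> return 21  (same call as traced above)
    -> return 55
    fib(n=9) -> return 34  (same call as traced above)
  -> return 89
  fib(n=10) -> return 55  (same call as traced above)
-> return 144

Final answer: 144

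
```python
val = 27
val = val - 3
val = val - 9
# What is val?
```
Trace:
  val=27
  val=24
  val=15

Final answer: 15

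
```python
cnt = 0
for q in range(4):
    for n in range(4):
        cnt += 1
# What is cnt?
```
Trace:
  cnt=0
  cnt=1, q=0, n=0
  cnt=2, q=0, n=1
  cnt=3, q=0, n=2
  cnt=4, q=0, n=3
  cnt=5, q=1, n=0
  cnt=6, q=1, n=1
  cnt=7, q=1, n=2
  cnt=8, q=1, n=3
  cnt=9, q=2, n=0
  cnt=10, q=2, n=1
  cnt=11, q=2, n=2
  cnt=12, q=2, n=3
  cnt=13, q=3, n=0
  cnt=14, q=3, n=1
  cnt=15, q=3, n=2
  cnt=16, q=3, n=3

Final answer: 16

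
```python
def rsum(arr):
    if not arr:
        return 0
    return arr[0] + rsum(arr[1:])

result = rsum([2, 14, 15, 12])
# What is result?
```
Call trace:
rsum(arr=[2, 14, 15, 12])
  rsum(arr=[14, 15, 12])
    rsum(arr=[15, 12])
      rsum(arr=[12])
        rsum(arr=[])
        -> return 0
      -> return 12
    -> return 27
  -> return 41
-> return 43

Final answer: 43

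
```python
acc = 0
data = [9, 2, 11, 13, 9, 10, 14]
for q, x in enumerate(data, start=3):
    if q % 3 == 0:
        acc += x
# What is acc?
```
Trace:
  acc=0
  acc=9, q=3, x=9
  acc=9, q=4, x=2
  acc=9, q=5, x=11
  acc=22, q=6, x=13
  acc=22, q=7, x=9
  acc=22, q=8, x=10
  acc=36, q=9, x=14

Final answer: 36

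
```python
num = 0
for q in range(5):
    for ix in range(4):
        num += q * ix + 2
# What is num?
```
Trace:
  num=0
  num=2, q=0, ix=0
  num=4, q=0, ix=1
  num=6, q=0, ix=2
  num=8, q=0, ix=3
  num=10, q=1, ix=0
  num=13, q=1, ix=1
  num=17, q=1, ix=2
  num=22, q=1, ix=3
  num=24, q=2, ix=0
  num=28, q=2, ix=1
  num=34, q=2, ix=2
  num=42, q=2, ix=3
  num=44, q=3, ix=0
  num=49, q=3, ix=1
  num=57, q=3, ix=2
  num=68, q=3, ix=3
  num=70, q=4, ix=0
  num=76, q=4, ix=1
  num=86, q=4, ix=2
  num=100, q=4, ix=3

Final answer: 100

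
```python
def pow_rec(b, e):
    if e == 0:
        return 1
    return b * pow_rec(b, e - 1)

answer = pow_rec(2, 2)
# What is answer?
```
Call trace:
pow_rec(b=2, e=2)
  pow_rec(b=2, e=1)
    pow_rec(b=2, e=0)
    -> return 1
  -> return 2
-> return 4

Final answer: 4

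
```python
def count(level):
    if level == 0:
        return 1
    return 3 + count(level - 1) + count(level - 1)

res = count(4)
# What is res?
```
Call trace (a repeated sub-call is expanded the first time; later identical calls just restate its return value):
count(level=4)
  count(level=3)
    count(level=2)
      count(level=1)
        count(level=0)
        -> return 1
        count(level=0)
        -> return 1
      -> return 5
      count(level=1) -> return 5  (same call as traced above)
    -> return 13
    count(level=2) -> return 13  (same call as traced above)
  -> return 29
  count(level=3) -> return 29  (same call as traced above)
-> return 61

Final answer: 61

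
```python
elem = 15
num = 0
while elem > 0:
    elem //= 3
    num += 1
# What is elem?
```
Trace:
  elem=15
  elem=15, num=0
  elem=5, num=1
  elem=1, num=2
  elem=0, num=3

Final answer: 0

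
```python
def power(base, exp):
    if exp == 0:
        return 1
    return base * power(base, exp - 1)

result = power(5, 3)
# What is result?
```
Call trace:
power(base=5, exp=3)
  power(base=5, exp=2)
    power(base=5, exp=1)
      power(base=5, exp=0)
      -> return 1
    -> return 5
  -> return 25
-> return 125

Final answer: 125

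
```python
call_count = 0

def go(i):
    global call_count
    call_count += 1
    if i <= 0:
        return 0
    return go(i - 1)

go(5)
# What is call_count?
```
Call trace:
go(i=5)
  go(i=4)
    go(i=3)
      go(i=2)
        go(i=1)
          go(i=0)
          -> return 0
        -> return 0
      -> return 0
    -> return 0
  -> return 0
-> return 0

call_count is incremented once per call. go is entered once for each i = 5, 4, 3, 2, 1, 0 (the i <= 0 call returns without recursing), i.e. 5 + 1 calls.
call_count = 6

Final answer: 6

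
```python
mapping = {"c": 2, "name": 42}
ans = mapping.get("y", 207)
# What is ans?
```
Trace:
  mapping={'c': 2, 'name': 42}
  mapping={'c': 2, 'name': 42}, ans=207

Final answer: 207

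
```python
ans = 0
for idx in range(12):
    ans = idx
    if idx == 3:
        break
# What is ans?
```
Trace:
  ans=0
  ans=0, idx=0
  ans=1, idx=1
  ans=2, idx=2
  ans=3, idx=3

Final answer: 3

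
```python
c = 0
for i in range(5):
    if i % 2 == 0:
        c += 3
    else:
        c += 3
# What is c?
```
Trace:
  c=0
  c=3, i=0
  c=6, i=1
  c=9, i=2
  c=12, i=3
  c=15, i=4

Final answer: 15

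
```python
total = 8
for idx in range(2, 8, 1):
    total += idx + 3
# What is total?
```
Trace:
  total=8
  total=13, idx=2
  total=19, idx=3
  total=26, idx=4
  total=34, idx=5
  total=43, idx=6
  total=53, idx=7

Final answer: 53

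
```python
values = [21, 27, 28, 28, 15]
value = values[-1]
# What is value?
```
Trace:
  values=[21, 27, 28, 28, 15]
  values=[21, 27, 28, 28, 15], value=15

Final answer: 15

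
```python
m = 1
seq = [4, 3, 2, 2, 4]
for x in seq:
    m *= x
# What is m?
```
Trace:
  m=1
  m=4, x=4
  m=12, x=3
  m=24, x=2
  m=48, x=2
  m=192, x=4

Final answer: 192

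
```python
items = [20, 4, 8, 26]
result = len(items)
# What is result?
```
Trace:
  items=[20, 4, 8, 26]
  items=[20, 4, 8, 26], result=4

Final answer: 4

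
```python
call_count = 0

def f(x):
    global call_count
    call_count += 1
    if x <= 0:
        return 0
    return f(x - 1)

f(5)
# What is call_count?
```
Call trace:
f(x=5)
  f(x=4)
    f(x=3)
      f(x=2)
        f(x=1)
          f(x=0)
          -> return 0
        -> return 0
      -> return 0
    -> return 0
  -> return 0
-> return 0

call_count is incremented once per call. f is entered once for each x = 5, 4, 3, 2, 1, 0 (the x <= 0 call returns without recursing), i.e. 5 + 1 calls.
call_count = 6

Final answer: 6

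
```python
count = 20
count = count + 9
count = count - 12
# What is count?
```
Trace:
  count=20
  count=29
  count=17

Final answer: 17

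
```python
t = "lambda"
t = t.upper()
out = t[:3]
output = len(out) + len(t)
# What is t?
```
Trace:
  t='lambda'
  t='LAMBDA'
  t='LAMBDA', out='LAM'
  t='LAMBDA', out='LAM', output=9

Final answer: 'LAMBDA'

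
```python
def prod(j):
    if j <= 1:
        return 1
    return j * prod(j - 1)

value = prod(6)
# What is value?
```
Call trace:
prod(j=6)
  prod(j=5)
    prod(j=4)
      prod(j=3)
        prod(j=2)
          prod(j=1)
          -> return 1
        -> return 2
      -> return 6
    -> return 24
  -> return 120
-> return 720

Final answer: 720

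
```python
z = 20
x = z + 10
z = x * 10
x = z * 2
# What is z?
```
Trace:
  z=20
  z=20, x=30
  z=300, x=30
  z=300, x=600

Final answer: 300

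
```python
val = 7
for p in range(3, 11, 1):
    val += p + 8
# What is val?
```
Trace:
  val=7
  val=18, p=3
  val=30, p=4
  val=43, p=5
  val=57, p=6
  val=72, p=7
  val=88, p=8
  val=105, p=9
  val=123, p=10

Final answer: 123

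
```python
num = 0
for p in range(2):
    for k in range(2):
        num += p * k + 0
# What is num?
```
Trace:
  num=0
  num=0, p=0, k=0
  num=0, p=0, k=1
  num=0, p=1, k=0
  num=1, p=1, k=1

Final answer: 1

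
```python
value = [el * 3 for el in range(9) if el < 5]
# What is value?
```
Trace:
  el=0
  el=1
  el=2
  el=3
  el=4
  el=5
  el=6
  el=7
  el=8
  value=[0, 3, 6, 9, 12]

Final answer: [0, 3, 6, 9, 12]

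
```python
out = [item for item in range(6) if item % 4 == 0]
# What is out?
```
Trace:
  item=0
  item=1
  item=2
  item=3
  item=4
  item=5
  out=[0, 4]

Final answer: [0, 4]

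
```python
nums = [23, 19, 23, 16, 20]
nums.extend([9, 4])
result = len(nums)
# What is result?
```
Trace:
  nums=[23, 19, 23, 16, 20]
  nums=[23, 19, 23, 16, 20, 9, 4]
  nums=[23, 19, 23, 16, 20, 9, 4], result=7

Final answer: 7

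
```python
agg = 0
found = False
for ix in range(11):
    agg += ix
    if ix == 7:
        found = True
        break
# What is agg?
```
Trace:
  agg=0
  agg=0, found=False
  agg=0, found=False, ix=0
  agg=1, found=False, ix=1
  agg=3, found=False, ix=2
  agg=6, found=False, ix=3
  agg=10, found=False, ix=4
  agg=15, found=False, ix=5
  agg=21, found=False, ix=6
  agg=28, found=True, ix=7

Final answer: 28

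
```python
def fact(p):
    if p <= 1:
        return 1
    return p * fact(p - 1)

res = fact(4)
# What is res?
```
Call trace:
fact(p=4)
  fact(p=3)
    fact(p=2)
      fact(p=1)
      -> return 1
    -> return 2
  -> return 6
-> return 24

Final answer: 24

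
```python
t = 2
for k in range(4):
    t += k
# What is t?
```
Trace:
  t=2
  t=2, k=0
  t=3, k=1
  t=5, k=2
  t=8, k=3

Final answer: 8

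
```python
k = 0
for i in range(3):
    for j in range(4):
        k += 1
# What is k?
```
Trace:
  k=0
  k=1, i=0, j=0
  k=2, i=0, j=1
  k=3, i=0, j=2
  k=4, i=0, j=3
  k=5, i=1, j=0
  k=6, i=1, j=1
  k=7, i=1, j=2
  k=8, i=1, j=3
  k=9, i=2, j=0
  k=10, i=2, j=1
  k=11, i=2, j=2
  k=12, i=2, j=3

Final answer: 12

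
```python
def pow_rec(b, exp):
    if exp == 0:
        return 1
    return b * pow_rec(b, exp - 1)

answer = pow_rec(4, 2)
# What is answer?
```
Call trace:
pow_rec(b=4, exp=2)
  pow_rec(b=4, exp=1)
    pow_rec(b=4, exp=0)
    -> return 1
  -> return 4
-> return 16

Final answer: 16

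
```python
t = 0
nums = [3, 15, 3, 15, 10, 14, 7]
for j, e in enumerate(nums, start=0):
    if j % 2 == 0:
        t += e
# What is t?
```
Trace:
  t=0
  t=3, j=0, e=3
  t=3, j=1, e=15
  t=6, j=2, e=3
  t=6, j=3, e=15
  t=16, j=4, e=10
  t=16, j=5, e=14
  t=23, j=6, e=7

Final answer: 23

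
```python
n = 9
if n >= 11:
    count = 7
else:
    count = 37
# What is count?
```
Trace:
  n=9
  n=9, count=37

Final answer: 37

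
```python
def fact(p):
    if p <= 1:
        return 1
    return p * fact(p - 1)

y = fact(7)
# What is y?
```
Call trace:
fact(p=7)
  fact(p=6)
    fact(p=5)
      fact(p=4)
        fact(p=3)
          fact(p=2)
            fact(p=1)
            -> return 1
          -> return 2
        -> return 6
      -> return 24
    -> return 120
  -> return 720
-> return 5040

Final answer: 5040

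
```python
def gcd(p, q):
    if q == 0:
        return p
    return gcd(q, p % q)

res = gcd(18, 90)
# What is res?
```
Call trace:
gcd(p=18, q=90)
  gcd(p=90, q=18)
    gcd(p=18, q=0)
    -> return 18
  -> return 18
-> return 18

Final answer: 18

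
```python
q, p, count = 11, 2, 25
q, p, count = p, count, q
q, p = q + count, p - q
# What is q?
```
Trace:
  q=11, p=2, count=25
  q=2, p=25, count=11
  q=13, p=23, count=11

Final answer: 13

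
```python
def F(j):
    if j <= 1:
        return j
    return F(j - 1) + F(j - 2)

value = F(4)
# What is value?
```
Call trace (a repeated sub-call is expanded the first time; later identical calls just restate its return value):
F(j=4)
  F(j=3)
    F(j=2)
      F(j=1)
      -> return 1
      F(j=0)
      -> return 0
    -> return 1
    F(j=1)
    -> return 1
  -> return 2
  F(j=2) -> return 1  (same call as traced above)
-> return 3

Final answer: 3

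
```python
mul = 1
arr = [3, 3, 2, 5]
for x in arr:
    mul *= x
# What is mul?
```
Trace:
  mul=1
  mul=3, x=3
  mul=9, x=3
  mul=18, x=2
  mul=90, x=5

Final answer: 90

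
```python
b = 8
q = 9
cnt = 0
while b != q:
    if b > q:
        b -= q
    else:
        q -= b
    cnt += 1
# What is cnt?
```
Trace:
  b=8
  b=8, q=9
  b=8, q=9, cnt=0
  b=8, q=1, cnt=1
  b=7, q=1, cnt=2
  b=6, q=1, cnt=3
  b=5, q=1, cnt=4
  b=4, q=1, cnt=5
  b=3, q=1, cnt=6
  b=2, q=1, cnt=7
  b=1, q=1, cnt=8

Final answer: 8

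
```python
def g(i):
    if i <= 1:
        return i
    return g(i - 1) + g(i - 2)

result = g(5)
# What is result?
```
Call trace (a repeated sub-call is expanded the first time; later identical calls just restate its return value):
g(i=5)
  g(i=4)
    g(i=3)
      g(i=2)
        g(i=1)
        -> return 1
        g(i=0)
        -> return 0
      -> return 1
      g(i=1)
      -> return 1
    -> return 2
    g(i=2) -> return 1  (same call as traced above)
  -> return 3
  g(i=3) -> return 2  (same call as traced above)
-> return 5

Final answer: 5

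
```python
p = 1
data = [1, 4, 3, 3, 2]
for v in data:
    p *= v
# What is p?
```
Trace:
  p=1
  p=1, v=1
  p=4, v=4
  p=12, v=3
  p=36, v=3
  p=72, v=2

Final answer: 72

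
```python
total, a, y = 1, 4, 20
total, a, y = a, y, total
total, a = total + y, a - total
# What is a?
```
Trace:
  total=1, a=4, y=20
  total=4, a=20, y=1
  total=5, a=16, y=1

Final answer: 16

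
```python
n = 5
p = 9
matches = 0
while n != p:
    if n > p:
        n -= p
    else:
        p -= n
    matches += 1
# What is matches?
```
Trace:
  n=5
  n=5, p=9
  n=5, p=9, matches=0
  n=5, p=4, matches=1
  n=1, p=4, matches=2
  n=1, p=3, matches=3
  n=1, p=2, matches=4
  n=1, p=1, matches=5

Final answer: 5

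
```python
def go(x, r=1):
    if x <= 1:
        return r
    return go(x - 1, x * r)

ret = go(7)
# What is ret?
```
Call trace:
go(x=7, r=1)
  go(x=6, r=7)
    go(x=5, r=42)
      go(x=4, r=210)
        go(x=3, r=840)
          go(x=2, r=2520)
            go(x=1, r=5040)
            -> return 5040
          -> return 5040
        -> return 5040
      -> return 5040
    -> return 5040
  -> return 5040
-> return 5040

Final answer: 5040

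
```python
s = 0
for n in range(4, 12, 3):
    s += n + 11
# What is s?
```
Trace:
  s=0
  s=15, n=4
  s=33, n=7
  s=54, n=10

Final answer: 54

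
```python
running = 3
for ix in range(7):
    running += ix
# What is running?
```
Trace:
  running=3
  running=3, ix=0
  running=4, ix=1
  running=6, ix=2
  running=9, ix=3
  running=13, ix=4
  running=18, ix=5
  running=24, ix=6

Final answer: 24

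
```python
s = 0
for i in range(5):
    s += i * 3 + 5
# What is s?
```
Trace:
  s=0
  s=5, i=0
  s=13, i=1
  s=24, i=2
  s=38, i=3
  s=55, i=4

Final answer: 55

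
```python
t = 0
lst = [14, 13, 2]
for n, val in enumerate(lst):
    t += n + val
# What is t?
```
Trace:
  t=0
  t=14, n=0, val=14
  t=28, n=1, val=13
  t=32, n=2, val=2

Final answer: 32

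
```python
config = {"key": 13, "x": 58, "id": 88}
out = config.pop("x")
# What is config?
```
Trace:
  config={'key': 13, 'x': 58, 'id': 88}
  config={'key': 13, 'id': 88}, out=58

Final answer: {'key': 13, 'id': 88}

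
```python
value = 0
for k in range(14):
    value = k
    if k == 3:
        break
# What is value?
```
Trace:
  value=0
  value=0, k=0
  value=1, k=1
  value=2, k=2
  value=3, k=3

Final answer: 3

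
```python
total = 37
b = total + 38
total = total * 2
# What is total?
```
Trace:
  total=37
  total=37, b=75
  total=74, b=75

Final answer: 74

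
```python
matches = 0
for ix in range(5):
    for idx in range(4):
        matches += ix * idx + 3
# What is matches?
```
Trace:
  matches=0
  matches=3, ix=0, idx=0
  matches=6, ix=0, idx=1
  matches=9, ix=0, idx=2
  matches=12, ix=0, idx=3
  matches=15, ix=1, idx=0
  matches=19, ix=1, idx=1
  matches=24, ix=1, idx=2
  matches=30, ix=1, idx=3
  matches=33, ix=2, idx=0
  matches=38, ix=2, idx=1
  matches=45, ix=2, idx=2
  matches=54, ix=2, idx=3
  matches=57, ix=3, idx=0
  matches=63, ix=3, idx=1
  matches=72, ix=3, idx=2
  matches=84, ix=3, idx=3
  matches=87, ix=4, idx=0
  matches=94, ix=4, idx=1
  matches=105, ix=4, idx=2
  matches=120, ix=4, idx=3

Final answer: 120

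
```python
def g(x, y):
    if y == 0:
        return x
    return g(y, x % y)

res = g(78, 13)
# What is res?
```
Call trace:
g(x=78, y=13)
  g(x=13, y=0)
  -> return 13
-> return 13

Final answer: 13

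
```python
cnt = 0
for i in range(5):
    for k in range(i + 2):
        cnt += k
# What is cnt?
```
Trace:
  cnt=0
  cnt=0, i=0, k=0
  cnt=1, i=0, k=1
  cnt=1, i=1, k=0
  cnt=2, i=1, k=1
  cnt=4, i=1, k=2
  cnt=4, i=2, k=0
  cnt=5, i=2, k=1
  cnt=7, i=2, k=2
  cnt=10, i=2, k=3
  cnt=10, i=3, k=0
  cnt=11, i=3, k=1
  cnt=13, i=3, k=2
  cnt=16, i=3, k=3
  cnt=20, i=3, k=4
  cnt=20, i=4, k=0
  cnt=21, i=4, k=1
  cnt=23, i=4, k=2
  cnt=26, i=4, k=3
  cnt=30, i=4, k=4
  cnt=35, i=4, k=5

Final answer: 35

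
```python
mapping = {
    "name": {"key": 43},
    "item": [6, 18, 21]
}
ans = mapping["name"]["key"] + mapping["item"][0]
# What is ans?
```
Trace:
  mapping={'name': {'key': 43}, 'item': [6, 18, 21]}
  mapping={'name': {'key': 43}, 'item': [6, 18, 21]}, ans=49

Final answer: 49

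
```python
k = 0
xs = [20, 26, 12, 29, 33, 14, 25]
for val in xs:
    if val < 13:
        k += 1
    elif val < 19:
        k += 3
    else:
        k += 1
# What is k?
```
Trace:
  k=0
  k=1, val=20
  k=2, val=26
  k=3, val=12
  k=4, val=29
  k=5, val=33
  k=8, val=14
  k=9, val=25

Final answer: 9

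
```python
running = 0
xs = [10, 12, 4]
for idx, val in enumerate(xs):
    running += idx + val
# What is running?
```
Trace:
  running=0
  running=10, idx=0, val=10
  running=23, idx=1, val=12
  running=29, idx=2, val=4

Final answer: 29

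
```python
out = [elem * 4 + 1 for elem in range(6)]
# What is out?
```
Trace:
  elem=0
  elem=1
  elem=2
  elem=3
  elem=4
  elem=5
  out=[1, 5, 9, 13, 17, 21]

Final answer: [1, 5, 9, 13, 17, 21]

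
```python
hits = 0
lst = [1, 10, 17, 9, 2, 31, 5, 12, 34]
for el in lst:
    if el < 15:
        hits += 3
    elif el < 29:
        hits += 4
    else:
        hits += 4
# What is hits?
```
Trace:
  hits=0
  hits=3, el=1
  hits=6, el=10
  hits=10, el=17
  hits=13, el=9
  hits=16, el=2
  hits=20, el=31
  hits=23, el=5
  hits=26, el=12
  hits=30, el=34

Final answer: 30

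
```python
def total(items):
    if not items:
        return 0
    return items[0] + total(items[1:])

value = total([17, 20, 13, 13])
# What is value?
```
Call trace:
total(items=[17, 20, 13, 13])
  total(items=[20, 13, 13])
    total(items=[13, 13])
      total(items=[13])
        total(items=[])
        -> return 0
      -> return 13
    -> return 26
  -> return 46
-> return 63

Final answer: 63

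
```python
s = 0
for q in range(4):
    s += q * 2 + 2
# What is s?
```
Trace:
  s=0
  s=2, q=0
  s=6, q=1
  s=12, q=2
  s=20, q=3

Final answer: 20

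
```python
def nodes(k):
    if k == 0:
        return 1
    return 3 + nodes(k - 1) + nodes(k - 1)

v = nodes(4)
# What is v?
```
Call trace (a repeated sub-call is expanded the first time; later identical calls just restate its return value):
nodes(k=4)
  nodes(k=3)
    nodes(k=2)
      nodes(k=1)
        nodes(k=0)
        -> return 1
        nodes(k=0)
        -> return 1
      -> return 5
      nodes(k=1) -> return 5  (same call as traced above)
    -> return 13
    nodes(k=2) -> return 13  (same call as traced above)
  -> return 29
  nodes(k=3) -> return 29  (same call as traced above)
-> return 61

Final answer: 61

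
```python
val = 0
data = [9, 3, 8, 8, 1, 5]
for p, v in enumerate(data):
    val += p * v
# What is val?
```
Trace:
  val=0
  val=0, p=0, v=9
  val=3, p=1, v=3
  val=19, p=2, v=8
  val=43, p=3, v=8
  val=47, p=4, v=1
  val=72, p=5, v=5

Final answer: 72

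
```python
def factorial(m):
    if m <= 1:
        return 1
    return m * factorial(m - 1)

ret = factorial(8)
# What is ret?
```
Call trace:
factorial(m=8)
  factorial(m=7)
    factorial(m=6)
      factorial(m=5)
        factorial(m=4)
          factorial(m=3)
            factorial(m=2)
              factorial(m=1)
              -> return 1
            -> return 2
          -> return 6
        -> return 24
      -> return 120
    -> return 720
  -> return 5040
-> return 40320

Final answer: 40320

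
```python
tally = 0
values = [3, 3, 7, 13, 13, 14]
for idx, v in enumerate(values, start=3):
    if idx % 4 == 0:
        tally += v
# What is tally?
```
Trace:
  tally=0
  tally=0, idx=3, v=3
  tally=3, idx=4, v=3
  tally=3, idx=5, v=7
  tally=3, idx=6, v=13
  tally=3, idx=7, v=13
  tally=17, idx=8, v=14

Final answer: 17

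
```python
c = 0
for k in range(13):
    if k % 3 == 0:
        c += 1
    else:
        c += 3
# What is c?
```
Trace:
  c=0
  c=1, k=0
  c=4, k=1
  c=7, k=2
  c=8, k=3
  c=11, k=4
  c=14, k=5
  c=15, k=6
  c=18, k=7
  c=21, k=8
  c=22, k=9
  c=25, k=10
  c=28, k=11
  c=29, k=12

Final answer: 29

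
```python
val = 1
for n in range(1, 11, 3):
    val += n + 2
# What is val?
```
Trace:
  val=1
  val=4, n=1
  val=10, n=4
  val=19, n=7
  val=31, n=10

Final answer: 31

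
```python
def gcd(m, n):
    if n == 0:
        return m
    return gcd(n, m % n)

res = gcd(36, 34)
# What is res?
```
Call trace:
gcd(m=36, n=34)
  gcd(m=34, n=2)
    gcd(m=2, n=0)
    -> return 2
  -> return 2
-> return 2

Final answer: 2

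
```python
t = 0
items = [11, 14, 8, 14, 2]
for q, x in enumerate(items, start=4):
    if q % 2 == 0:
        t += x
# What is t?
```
Trace:
  t=0
  t=11, q=4, x=11
  t=11, q=5, x=14
  t=19, q=6, x=8
  t=19, q=7, x=14
  t=21, q=8, x=2

Final answer: 21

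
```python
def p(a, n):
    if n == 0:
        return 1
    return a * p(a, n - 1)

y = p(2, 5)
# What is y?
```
Call trace:
p(a=2, n=5)
  p(a=2, n=4)
    p(a=2, n=3)
      p(a=2, n=2)
        p(a=2, n=1)
          p(a=2, n=0)
          -> return 1
        -> return 2
      -> return 4
    -> return 8
  -> return 16
-> return 32

Final answer: 32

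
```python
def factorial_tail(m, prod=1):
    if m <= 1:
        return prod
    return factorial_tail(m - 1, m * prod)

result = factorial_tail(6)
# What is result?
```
Call trace:
factorial_tail(m=6, prod=1)
  factorial_tail(m=5, prod=6)
    factorial_tail(m=4, prod=30)
      factorial_tail(m=3, prod=120)
        factorial_tail(m=2, prod=360)
          factorial_tail(m=1, prod=720)
          -> return 720
        -> return 720
      -> return 720
    -> return 720
  -> return 720
-> return 720

Final answer: 720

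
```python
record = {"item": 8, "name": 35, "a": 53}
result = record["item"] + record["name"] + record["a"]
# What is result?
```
Trace:
  record={'item': 8, 'name': 35, 'a': 53}
  record={'item': 8, 'name': 35, 'a': 53}, result=96

Final answer: 96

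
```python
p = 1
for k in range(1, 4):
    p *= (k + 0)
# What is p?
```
Trace:
  p=1
  p=1, k=1
  p=2, k=2
  p=6, k=3

Final answer: 6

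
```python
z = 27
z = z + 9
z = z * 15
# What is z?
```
Trace:
  z=27
  z=36
  z=540

Final answer: 540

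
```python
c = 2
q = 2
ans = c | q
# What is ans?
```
Trace:
  c=2
  c=2, q=2
  c=2, q=2, ans=2

Final answer: 2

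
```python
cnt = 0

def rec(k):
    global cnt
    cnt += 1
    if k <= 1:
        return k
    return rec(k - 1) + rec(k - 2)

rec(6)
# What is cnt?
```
Call trace (a repeated sub-call is expanded the first time; later identical calls just restate its return value):
rec(k=6)
  rec(k=5)
    rec(k=4)
      rec(k=3)
        rec(k=2)
          rec(k=1)
          -> return 1
          rec(k=0)
          -> return 0
        -> return 1
        rec(k=1)
        -> return 1
      -> return 2
      rec(k=2) -> return 1  (same call as traced above)
    -> return 3
    rec(k=3) -> return 2  (same call as traced above)
  -> return 5
  rec(k=4) -> return 3  (same call as traced above)
-> return 8

cnt is incremented once per call, so count the calls in each subtree. Let C(k) = number of calls made by rec(k).
C(0) = C(1) = 1 (base case, no recursion); C(k) = 1 + C(k - 1) + C(k - 2) otherwise.
C(2) = 1 + C(1) + C(0) = 1 + 1 + 1 = 3
C(3) = 1 + C(2) + C(1) = 1 + 3 + 1 = 5
C(4) = 1 + C(3) + C(2) = 1 + 5 + 3 = 9
C(5) = 1 + C(4) + C(3) = 1 + 9 + 5 = 15
C(6) = 1 + C(5) + C(4) = 1 + 15 + 9 = 25
cnt = C(6) = 25

Final answer: 25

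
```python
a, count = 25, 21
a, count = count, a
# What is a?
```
Trace:
  a=25, count=21
  a=21, count=25

Final answer: 21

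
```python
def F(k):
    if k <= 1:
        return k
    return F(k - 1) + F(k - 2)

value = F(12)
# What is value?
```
Call trace (a repeated sub-call is expanded the first time; later identical calls just restate its return value):
F(k=12)
  F(k=11)
    F(k=10)
      F(k=9)
        F(k=8)
          F(k=7)
            F(k=6)
              F(k=5)
                F(k=4)
                  F(k=3)
                    F(k=2)
                      F(k=1)
                      -> return 1
                      F(k=0)
                      -> return 0
                    -> return 1
                    F(k=1)
                    -> return 1
                  -> return 2
                  F(k=2) -> return 1  (same call as traced above)
                -> return 3
                F(k=3) -> return 2  (same call as traced above)
              -> return 5
              F(k=4) -> return 3  (same call as traced above)
            -> return 8
            F(k=5) -> return 5  (same call as traced above)
          -> return 13
          F(k=6) -> return 8  (same call as traced above)
        -> return 21
        F(k=7) -> return 13  (same call as traced above)
      -> return 34
      F(k=8) -> return 21  (same call as traced above)
    -> return 55
    F(k=9) -> return 34  (same call as traced above)
  -> return 89
  F(k=10) -> return 55  (same call as traced above)
-> return 144

Final answer: 144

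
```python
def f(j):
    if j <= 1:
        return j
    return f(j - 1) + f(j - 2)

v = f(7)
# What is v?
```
Call trace (a repeated sub-call is expanded the first time; later identical calls just restate its return value):
f(j=7)
  f(j=6)
    f(j=5)
      f(j=4)
        f(j=3)
          f(j=2)
            f(j=1)
            -> return 1
            f(j=0)
            -> return 0
          -> return 1
          f(j=1)
          -> return 1
        -> return 2
        f(j=2) -> return 1  (same call as traced above)
      -> return 3
      f(j=3) -> return 2  (same call as traced above)
    -> return 5
    f(j=4) -> return 3  (same call as traced above)
  -> return 8
  f(j=5) -> return 5  (same call as traced above)
-> return 13

Final answer: 13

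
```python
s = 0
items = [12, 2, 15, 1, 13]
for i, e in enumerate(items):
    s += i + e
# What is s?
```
Trace:
  s=0
  s=12, i=0, e=12
  s=15, i=1, e=2
  s=32, i=2, e=15
  s=36, i=3, e=1
  s=53, i=4, e=13

Final answer: 53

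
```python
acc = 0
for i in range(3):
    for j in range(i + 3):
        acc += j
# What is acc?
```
Trace:
  acc=0
  acc=0, i=0, j=0
  acc=1, i=0, j=1
  acc=3, i=0, j=2
  acc=3, i=1, j=0
  acc=4, i=1, j=1
  acc=6, i=1, j=2
  acc=9, i=1, j=3
  acc=9, i=2, j=0
  acc=10, i=2, j=1
  acc=12, i=2, j=2
  acc=15, i=2, j=3
  acc=19, i=2, j=4

Final answer: 19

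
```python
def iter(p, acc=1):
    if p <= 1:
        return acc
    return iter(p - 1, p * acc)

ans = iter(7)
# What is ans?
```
Call trace:
iter(p=7, acc=1)
  iter(p=6, acc=7)
    iter(p=5, acc=42)
      iter(p=4, acc=210)
        iter(p=3, acc=840)
          iter(p=2, acc=2520)
            iter(p=1, acc=5040)
            -> return 5040
          -> return 5040
        -> return 5040
      -> return 5040
    -> return 5040
  -> return 5040
-> return 5040

Final answer: 5040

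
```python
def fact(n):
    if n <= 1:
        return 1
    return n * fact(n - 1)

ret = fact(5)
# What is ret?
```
Call trace:
fact(n=5)
  fact(n=4)
    fact(n=3)
      fact(n=2)
        fact(n=1)
        -> return 1
      -> return 2
    -> return 6
  -> return 24
-> return 120

Final answer: 120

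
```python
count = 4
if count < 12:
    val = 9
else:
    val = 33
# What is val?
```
Trace:
  count=4
  count=4, val=9

Final answer: 9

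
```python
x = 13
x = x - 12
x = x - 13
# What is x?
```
Trace:
  x=13
  x=1
  x=-12

Final answer: -12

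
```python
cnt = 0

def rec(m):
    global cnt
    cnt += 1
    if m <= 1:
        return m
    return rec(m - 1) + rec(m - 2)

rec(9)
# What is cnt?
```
Call trace (a repeated sub-call is expanded the first time; later identical calls just restate its return value):
rec(m=9)
  rec(m=8)
    rec(m=7)
      rec(m=6)
        rec(m=5)
          rec(m=4)
            rec(m=3)
              rec(m=2)
                rec(m=1)
                -> return 1
                rec(m=0)
                -> return 0
              -> return 1
              rec(m=1)
              -> return 1
            -> return 2
            rec(m=2) -> return 1  (same call as traced above)
          -> return 3
          rec(m=3) -> return 2  (same call as traced above)
        -> return 5
        rec(m=4) -> return 3  (same call as traced above)
      -> return 8
      rec(m=5) -> return 5  (same call as traced above)
    -> return 13
    rec(m=6) -> return 8  (same call as traced above)
  -> return 21
  rec(m=7) -> return 13  (same call as traced above)
-> return 34

cnt is incremented once per call, so count the calls in each subtree. Let C(m) = number of calls made by rec(m).
C(0) = C(1) = 1 (base case, no recursion); C(m) = 1 + C(m - 1) + C(m - 2) otherwise.
C(2) = 1 + C(1) + C(0) = 1 + 1 + 1 = 3
C(3) = 1 + C(2) + C(1) = 1 + 3 + 1 = 5
C(4) = 1 + C(3) + C(2) = 1 + 5 + 3 = 9
C(5) = 1 + C(4) + C(3) = 1 + 9 + 5 = 15
C(6) = 1 + C(5) + C(4) = 1 + 15 + 9 = 25
C(7) = 1 + C(6) + C(5) = 1 + 25 + 15 = 41
C(8) = 1 + C(7) + C(6) = 1 + 41 + 25 = 67
C(9) = 1 + C(8) + C(7) = 1 + 67 + 41 = 109
cnt = C(9) = 109

Final answer: 109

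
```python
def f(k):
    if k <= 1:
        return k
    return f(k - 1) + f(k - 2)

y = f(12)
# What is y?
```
Call trace (a repeated sub-call is expanded the first time; later identical calls just restate its return value):
f(k=12)
  f(k=11)
    f(k=10)
      f(k=9)
        f(k=8)
          f(k=7)
            f(k=6)
              f(k=5)
                f(k=4)
                  f(k=3)
                    f(k=2)
                      f(k=1)
                      -> return 1
                      f(k=0)
                      -> return 0
                    -> return 1
                    f(k=1)
                    -> return 1
                  -> return 2
                  f(k=2) -> return 1  (same call as traced above)
                -> return 3
                f(k=3) -> return 2  (same call as traced above)
              -> return 5
              f(k=4) -> return 3  (same call as traced above)
            -> return 8
            f(k=5) -> return 5  (same call as traced above)
          -> return 13
          f(k=6) -> return 8  (same call as traced above)
        -> return 21
        f(k=7) -> return 13  (same call as traced above)
      -> return 34
      f(k=8) -> return 21  (same call as traced above)
    -> return 55
    f(k=9) -> return 34  (same call as traced above)
  -> return 89
  f(k=10) -> return 55  (same call as traced above)
-> return 144

Final answer: 144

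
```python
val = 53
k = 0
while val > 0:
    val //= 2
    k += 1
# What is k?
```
Trace:
  val=53
  val=53, k=0
  val=26, k=1
  val=13, k=2
  val=6, k=3
  val=3, k=4
  val=1, k=5
  val=0, k=6

Final answer: 6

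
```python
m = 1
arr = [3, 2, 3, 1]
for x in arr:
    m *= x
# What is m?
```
Trace:
  m=1
  m=3, x=3
  m=6, x=2
  m=18, x=3
  m=18, x=1

Final answer: 18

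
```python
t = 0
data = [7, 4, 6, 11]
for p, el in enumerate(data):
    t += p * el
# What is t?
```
Trace:
  t=0
  t=0, p=0, el=7
  t=4, p=1, el=4
  t=16, p=2, el=6
  t=49, p=3, el=11

Final answer: 49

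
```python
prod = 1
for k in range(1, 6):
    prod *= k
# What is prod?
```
Trace:
  prod=1
  prod=1, k=1
  prod=2, k=2
  prod=6, k=3
  prod=24, k=4
  prod=120, k=5

Final answer: 120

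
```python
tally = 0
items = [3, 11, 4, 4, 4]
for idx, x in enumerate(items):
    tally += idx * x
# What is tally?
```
Trace:
  tally=0
  tally=0, idx=0, x=3
  tally=11, idx=1, x=11
  tally=19, idx=2, x=4
  tally=31, idx=3, x=4
  tally=47, idx=4, x=4

Final answer: 47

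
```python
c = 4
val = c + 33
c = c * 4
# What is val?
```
Trace:
  c=4
  c=4, val=37
  c=16, val=37

Final answer: 37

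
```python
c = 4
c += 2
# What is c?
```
Trace:
  c=4
  c=6

Final answer: 6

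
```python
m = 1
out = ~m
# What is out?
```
Trace:
  m=1
  m=1, out=-2

Final answer: -2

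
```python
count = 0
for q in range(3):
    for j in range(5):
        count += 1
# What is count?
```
Trace:
  count=0
  count=1, q=0, j=0
  count=2, q=0, j=1
  count=3, q=0, j=2
  count=4, q=0, j=3
  count=5, q=0, j=4
  count=6, q=1, j=0
  count=7, q=1, j=1
  count=8, q=1, j=2
  count=9, q=1, j=3
  count=10, q=1, j=4
  count=11, q=2, j=0
  count=12, q=2, j=1
  count=13, q=2, j=2
  count=14, q=2, j=3
  count=15, q=2, j=4

Final answer: 15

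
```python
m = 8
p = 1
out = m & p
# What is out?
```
Trace:
  m=8
  m=8, p=1
  m=8, p=1, out=0

Final answer: 0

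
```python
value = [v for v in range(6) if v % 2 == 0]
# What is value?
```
Trace:
  v=0
  v=1
  v=2
  v=3
  v=4
  v=5
  value=[0, 2, 4]

Final answer: [0, 2, 4]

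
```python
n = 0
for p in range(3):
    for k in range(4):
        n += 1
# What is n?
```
Trace:
  n=0
  n=1, p=0, k=0
  n=2, p=0, k=1
  n=3, p=0, k=2
  n=4, p=0, k=3
  n=5, p=1, k=0
  n=6, p=1, k=1
  n=7, p=1, k=2
  n=8, p=1, k=3
  n=9, p=2, k=0
  n=10, p=2, k=1
  n=11, p=2, k=2
  n=12, p=2, k=3

Final answer: 12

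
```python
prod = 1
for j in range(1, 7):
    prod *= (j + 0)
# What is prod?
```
Trace:
  prod=1
  prod=1, j=1
  prod=2, j=2
  prod=6, j=3
  prod=24, j=4
  prod=120, j=5
  prod=720, j=6

Final answer: 720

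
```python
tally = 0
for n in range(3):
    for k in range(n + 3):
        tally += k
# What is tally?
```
Trace:
  tally=0
  tally=0, n=0, k=0
  tally=1, n=0, k=1
  tally=3, n=0, k=2
  tally=3, n=1, k=0
  tally=4, n=1, k=1
  tally=6, n=1, k=2
  tally=9, n=1, k=3
  tally=9, n=2, k=0
  tally=10, n=2, k=1
  tally=12, n=2, k=2
  tally=15, n=2, k=3
  tally=19, n=2, k=4

Final answer: 19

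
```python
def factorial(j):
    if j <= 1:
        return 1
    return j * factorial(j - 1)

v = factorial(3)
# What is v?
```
Call trace:
factorial(j=3)
  factorial(j=2)
    factorial(j=1)
    -> return 1
  -> return 2
-> return 6

Final answer: 6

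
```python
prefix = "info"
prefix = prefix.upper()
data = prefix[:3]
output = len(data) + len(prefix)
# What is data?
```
Trace:
  prefix='info'
  prefix='INFO'
  prefix='INFO', data='INF'
  prefix='INFO', data='INF', output=7

Final answer: 'INF'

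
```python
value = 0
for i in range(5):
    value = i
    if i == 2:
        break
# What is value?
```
Trace:
  value=0
  value=0, i=0
  value=1, i=1
  value=2, i=2

Final answer: 2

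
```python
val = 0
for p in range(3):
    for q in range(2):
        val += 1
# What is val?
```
Trace:
  val=0
  val=1, p=0, q=0
  val=2, p=0, q=1
  val=3, p=1, q=0
  val=4, p=1, q=1
  val=5, p=2, q=0
  val=6, p=2, q=1

Final answer: 6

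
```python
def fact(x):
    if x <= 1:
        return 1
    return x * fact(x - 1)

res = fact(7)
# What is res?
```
Call trace:
fact(x=7)
  fact(x=6)
    fact(x=5)
      fact(x=4)
        fact(x=3)
          fact(x=2)
            fact(x=1)
            -> return 1
          -> return 2
        -> return 6
      -> return 24
    -> return 120
  -> return 720
-> return 5040

Final answer: 5040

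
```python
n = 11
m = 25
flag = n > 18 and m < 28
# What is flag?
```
Trace:
  n=11
  n=11, m=25
  n=11, m=25, flag=False

Final answer: False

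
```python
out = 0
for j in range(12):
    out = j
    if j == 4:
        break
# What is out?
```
Trace:
  out=0
  out=0, j=0
  out=1, j=1
  out=2, j=2
  out=3, j=3
  out=4, j=4

Final answer: 4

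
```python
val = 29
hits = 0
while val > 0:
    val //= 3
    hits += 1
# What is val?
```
Trace:
  val=29
  val=29, hits=0
  val=9, hits=1
  val=3, hits=2
  val=1, hits=3
  val=0, hits=4

Final answer: 0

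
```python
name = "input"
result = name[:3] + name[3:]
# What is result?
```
Trace:
  name='input'
  name='input', result='input'

Final answer: 'input'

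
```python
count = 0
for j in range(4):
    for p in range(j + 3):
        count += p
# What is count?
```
Trace:
  count=0
  count=0, j=0, p=0
  count=1, j=0, p=1
  count=3, j=0, p=2
  count=3, j=1, p=0
  count=4, j=1, p=1
  count=6, j=1, p=2
  count=9, j=1, p=3
  count=9, j=2, p=0
  count=10, j=2, p=1
  count=12, j=2, p=2
  count=15, j=2, p=3
  count=19, j=2, p=4
  count=19, j=3, p=0
  count=20, j=3, p=1
  count=22, j=3, p=2
  count=25, j=3, p=3
  count=29, j=3, p=4
  count=34, j=3, p=5

Final answer: 34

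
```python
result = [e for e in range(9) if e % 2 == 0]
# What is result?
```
Trace:
  e=0
  e=1
  e=2
  e=3
  e=4
  e=5
  e=6
  e=7
  e=8
  result=[0, 2, 4, 6, 8]

Final answer: [0, 2, 4, 6, 8]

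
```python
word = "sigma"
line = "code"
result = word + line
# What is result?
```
Trace:
  word='sigma'
  word='sigma', line='code'
  word='sigma', line='code', result='sigmacode'

Final answer: 'sigmacode'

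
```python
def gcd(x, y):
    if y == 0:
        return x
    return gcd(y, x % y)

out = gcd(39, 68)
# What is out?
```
Call trace:
gcd(x=39, y=68)
  gcd(x=68, y=39)
    gcd(x=39, y=29)
      gcd(x=29, y=10)
        gcd(x=10, y=9)
          gcd(x=9, y=1)
            gcd(x=1, y=0)
            -> return 1
          -> return 1
        -> return 1
      -> return 1
    -> return 1
  -> return 1
-> return 1

Final answer: 1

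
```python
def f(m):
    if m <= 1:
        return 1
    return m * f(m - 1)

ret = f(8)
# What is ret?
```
Call trace:
f(m=8)
  f(m=7)
    f(m=6)
      f(m=5)
        f(m=4)
          f(m=3)
            f(m=2)
              f(m=1)
              -> return 1
            -> return 2
          -> return 6
        -> return 24
      -> return 120
    -> return 720
  -> return 5040
-> return 40320

Final answer: 40320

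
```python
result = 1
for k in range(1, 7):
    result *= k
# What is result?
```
Trace:
  result=1
  result=1, k=1
  result=2, k=2
  result=6, k=3
  result=24, k=4
  result=120, k=5
  result=720, k=6

Final answer: 720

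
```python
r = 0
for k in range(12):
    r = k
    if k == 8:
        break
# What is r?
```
Trace:
  r=0
  r=0, k=0
  r=1, k=1
  r=2, k=2
  r=3, k=3
  r=4, k=4
  r=5, k=5
  r=6, k=6
  r=7, k=7
  r=8, k=8

Final answer: 8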